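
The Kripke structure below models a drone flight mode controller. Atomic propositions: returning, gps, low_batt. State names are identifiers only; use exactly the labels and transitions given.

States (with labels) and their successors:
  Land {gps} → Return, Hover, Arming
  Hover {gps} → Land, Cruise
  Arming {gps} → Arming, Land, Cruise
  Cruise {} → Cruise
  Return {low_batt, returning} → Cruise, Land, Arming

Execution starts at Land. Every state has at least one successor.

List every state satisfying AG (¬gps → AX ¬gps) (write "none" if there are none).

States satisfying ¬gps → AX ¬gps: {Land, Hover, Arming, Cruise}.
States satisfying AG (¬gps → AX ¬gps): {Cruise}.

{Cruise}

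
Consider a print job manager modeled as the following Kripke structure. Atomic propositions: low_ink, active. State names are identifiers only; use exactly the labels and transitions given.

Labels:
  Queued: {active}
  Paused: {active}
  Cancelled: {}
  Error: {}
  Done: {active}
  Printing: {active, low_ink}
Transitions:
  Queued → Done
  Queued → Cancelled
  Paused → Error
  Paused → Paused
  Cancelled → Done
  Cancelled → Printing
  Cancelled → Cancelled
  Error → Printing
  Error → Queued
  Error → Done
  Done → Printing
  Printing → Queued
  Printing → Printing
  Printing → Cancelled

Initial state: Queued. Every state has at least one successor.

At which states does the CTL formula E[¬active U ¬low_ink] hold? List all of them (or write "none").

{Queued, Paused, Cancelled, Error, Done}

States satisfying ¬active: {Cancelled, Error}.
States satisfying ¬low_ink: {Queued, Paused, Cancelled, Error, Done}.
States satisfying E[¬active U ¬low_ink]: {Queued, Paused, Cancelled, Error, Done}.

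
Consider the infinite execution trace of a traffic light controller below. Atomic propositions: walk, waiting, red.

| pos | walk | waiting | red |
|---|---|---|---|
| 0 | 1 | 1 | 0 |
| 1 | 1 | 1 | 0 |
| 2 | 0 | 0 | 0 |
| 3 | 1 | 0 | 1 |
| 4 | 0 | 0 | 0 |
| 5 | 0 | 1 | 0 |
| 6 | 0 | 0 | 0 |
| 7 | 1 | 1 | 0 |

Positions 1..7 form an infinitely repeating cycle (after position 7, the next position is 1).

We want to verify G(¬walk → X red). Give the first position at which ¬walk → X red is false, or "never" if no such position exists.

Check ¬walk → X red at each position in order: 0 ✓, 1 ✓, 2 ✓, 3 ✓.
At position 4 the labels are {} and the next position 5 has {waiting}, so ¬walk → X red is false there. This is the first violation.

4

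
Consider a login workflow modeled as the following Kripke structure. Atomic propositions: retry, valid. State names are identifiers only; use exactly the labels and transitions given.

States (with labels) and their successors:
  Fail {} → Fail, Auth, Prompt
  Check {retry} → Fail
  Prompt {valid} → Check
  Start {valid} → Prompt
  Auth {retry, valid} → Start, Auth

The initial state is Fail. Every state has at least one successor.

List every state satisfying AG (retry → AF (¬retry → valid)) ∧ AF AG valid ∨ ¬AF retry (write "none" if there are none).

{Fail}

States satisfying retry → AF (¬retry → valid): {Fail, Check, Prompt, Start, Auth}.
States satisfying AG (retry → AF (¬retry → valid)): {Fail, Check, Prompt, Start, Auth}.
States satisfying AG valid: ∅.
States satisfying AF AG valid: ∅.
States satisfying AG (retry → AF (¬retry → valid)) ∧ AF AG valid: ∅.
States satisfying retry: {Check, Auth}.
States satisfying AF retry: {Check, Prompt, Start, Auth}.
States satisfying ¬AF retry: {Fail}.
States satisfying AG (retry → AF (¬retry → valid)) ∧ AF AG valid ∨ ¬AF retry: {Fail}.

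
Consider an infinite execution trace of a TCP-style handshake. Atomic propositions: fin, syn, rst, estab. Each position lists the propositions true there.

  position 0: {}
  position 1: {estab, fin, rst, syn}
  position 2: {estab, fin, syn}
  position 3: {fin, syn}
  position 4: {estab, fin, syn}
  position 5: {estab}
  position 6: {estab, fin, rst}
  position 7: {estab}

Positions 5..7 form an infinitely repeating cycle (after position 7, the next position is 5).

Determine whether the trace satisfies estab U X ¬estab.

Violated

Walking from position 0: at position 0, X ¬estab has not yet held and estab fails, so estab U X ¬estab is false.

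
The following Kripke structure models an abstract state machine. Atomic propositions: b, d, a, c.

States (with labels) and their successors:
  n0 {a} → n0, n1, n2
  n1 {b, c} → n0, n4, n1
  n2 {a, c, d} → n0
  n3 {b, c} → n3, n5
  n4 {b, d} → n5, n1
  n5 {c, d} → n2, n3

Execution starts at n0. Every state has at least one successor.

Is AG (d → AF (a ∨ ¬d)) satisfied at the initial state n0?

Yes

States satisfying d → AF (a ∨ ¬d): {n0, n1, n2, n3, n4, n5}.
States satisfying AG (d → AF (a ∨ ¬d)): {n0, n1, n2, n3, n4, n5}.
Every state reachable from n0 satisfies d → AF (a ∨ ¬d).
n0 ∈ Sat(AG (d → AF (a ∨ ¬d))).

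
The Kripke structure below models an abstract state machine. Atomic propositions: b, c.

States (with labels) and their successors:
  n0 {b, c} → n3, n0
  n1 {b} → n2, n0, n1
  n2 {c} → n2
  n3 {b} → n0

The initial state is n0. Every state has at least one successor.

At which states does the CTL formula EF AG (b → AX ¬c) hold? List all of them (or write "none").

States satisfying AG (b → AX ¬c): {n2}.
States satisfying EF AG (b → AX ¬c): {n1, n2}.

{n1, n2}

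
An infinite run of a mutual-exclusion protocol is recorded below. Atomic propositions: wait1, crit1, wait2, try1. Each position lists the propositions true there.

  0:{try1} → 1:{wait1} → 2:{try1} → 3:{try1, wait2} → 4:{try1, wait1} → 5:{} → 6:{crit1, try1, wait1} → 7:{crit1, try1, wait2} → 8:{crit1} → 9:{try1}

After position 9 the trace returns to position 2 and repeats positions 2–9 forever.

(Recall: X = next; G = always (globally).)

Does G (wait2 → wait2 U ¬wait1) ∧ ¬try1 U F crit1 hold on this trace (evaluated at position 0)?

Satisfied

wait2 → wait2 U ¬wait1 holds at every position 0..9, and those are all positions ever visited, so G (wait2 → wait2 U ¬wait1) holds.
Positions where wait2 holds: 3, 7.
Check wait2 U ¬wait1 at each: 3→ok, 7→ok.
Walking from position 0: F crit1 first holds at position 0, and ¬try1 holds at every earlier position along the way, so ¬try1 U F crit1 holds.
At position 0: G (wait2 → wait2 U ¬wait1) is true; ¬try1 U F crit1 is true; so G (wait2 → wait2 U ¬wait1) ∧ ¬try1 U F crit1 is true.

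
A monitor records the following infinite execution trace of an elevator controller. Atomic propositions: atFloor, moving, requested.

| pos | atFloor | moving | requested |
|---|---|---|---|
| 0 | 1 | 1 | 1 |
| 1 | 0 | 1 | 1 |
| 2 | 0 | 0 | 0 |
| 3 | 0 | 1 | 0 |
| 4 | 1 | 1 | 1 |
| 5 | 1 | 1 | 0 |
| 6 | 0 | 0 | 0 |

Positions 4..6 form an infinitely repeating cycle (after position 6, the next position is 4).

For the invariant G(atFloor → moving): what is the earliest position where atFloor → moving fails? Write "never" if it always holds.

atFloor → moving holds at every position 0..6, and those are all the positions the trace ever visits, so the invariant G(atFloor → moving) is never violated.

never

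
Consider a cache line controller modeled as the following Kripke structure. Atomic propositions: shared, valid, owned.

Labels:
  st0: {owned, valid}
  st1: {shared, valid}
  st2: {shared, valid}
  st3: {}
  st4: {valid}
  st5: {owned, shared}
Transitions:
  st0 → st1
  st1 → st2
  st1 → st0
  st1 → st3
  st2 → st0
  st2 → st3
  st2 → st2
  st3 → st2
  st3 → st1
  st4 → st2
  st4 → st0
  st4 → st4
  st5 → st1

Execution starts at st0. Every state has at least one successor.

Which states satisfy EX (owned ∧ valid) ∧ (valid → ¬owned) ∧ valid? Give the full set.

States satisfying owned ∧ valid: {st0}.
States satisfying EX (owned ∧ valid): {st1, st2, st4}.
States satisfying ¬owned: {st1, st2, st3, st4}.
States satisfying valid → ¬owned: {st1, st2, st3, st4, st5}.
States satisfying (valid → ¬owned) ∧ valid: {st1, st2, st4}.
States satisfying EX (owned ∧ valid) ∧ (valid → ¬owned) ∧ valid: {st1, st2, st4}.

{st1, st2, st4}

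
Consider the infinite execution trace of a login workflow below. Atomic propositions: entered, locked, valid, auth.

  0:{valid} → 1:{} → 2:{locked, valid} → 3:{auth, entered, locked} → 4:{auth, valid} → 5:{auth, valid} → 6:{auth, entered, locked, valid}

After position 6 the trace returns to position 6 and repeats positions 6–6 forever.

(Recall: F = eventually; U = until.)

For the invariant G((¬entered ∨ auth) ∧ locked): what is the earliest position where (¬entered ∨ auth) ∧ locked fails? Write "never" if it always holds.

0

At position 0 the labels are {valid}, so (¬entered ∨ auth) ∧ locked is false there. This is the first violation.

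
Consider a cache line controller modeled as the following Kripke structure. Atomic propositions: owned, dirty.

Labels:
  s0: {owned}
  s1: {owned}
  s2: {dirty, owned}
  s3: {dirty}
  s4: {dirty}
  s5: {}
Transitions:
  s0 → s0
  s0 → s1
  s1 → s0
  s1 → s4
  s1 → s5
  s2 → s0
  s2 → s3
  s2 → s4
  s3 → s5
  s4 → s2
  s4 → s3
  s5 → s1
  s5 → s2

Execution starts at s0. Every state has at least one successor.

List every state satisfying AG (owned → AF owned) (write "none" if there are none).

States satisfying owned → AF owned: {s0, s1, s2, s3, s4, s5}.
States satisfying AG (owned → AF owned): {s0, s1, s2, s3, s4, s5}.

{s0, s1, s2, s3, s4, s5}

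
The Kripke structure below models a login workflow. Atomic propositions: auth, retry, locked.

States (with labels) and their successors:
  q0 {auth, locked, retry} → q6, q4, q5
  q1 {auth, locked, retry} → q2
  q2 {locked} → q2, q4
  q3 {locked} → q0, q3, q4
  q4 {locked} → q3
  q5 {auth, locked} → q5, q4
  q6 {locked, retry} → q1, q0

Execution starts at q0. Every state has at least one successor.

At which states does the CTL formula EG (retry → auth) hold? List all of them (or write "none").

States satisfying retry → auth: {q0, q1, q2, q3, q4, q5}.
States satisfying EG (retry → auth): {q0, q1, q2, q3, q4, q5}.

{q0, q1, q2, q3, q4, q5}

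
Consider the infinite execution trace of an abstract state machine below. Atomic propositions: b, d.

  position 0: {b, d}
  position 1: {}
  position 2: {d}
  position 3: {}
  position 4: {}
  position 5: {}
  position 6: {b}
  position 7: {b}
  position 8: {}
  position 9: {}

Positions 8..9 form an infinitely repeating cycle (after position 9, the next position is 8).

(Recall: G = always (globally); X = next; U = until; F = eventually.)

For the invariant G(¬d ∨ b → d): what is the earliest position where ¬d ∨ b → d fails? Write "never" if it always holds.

Check ¬d ∨ b → d at each position in order: 0 ✓.
At position 1 the labels are {}, so ¬d ∨ b → d is false there. This is the first violation.

1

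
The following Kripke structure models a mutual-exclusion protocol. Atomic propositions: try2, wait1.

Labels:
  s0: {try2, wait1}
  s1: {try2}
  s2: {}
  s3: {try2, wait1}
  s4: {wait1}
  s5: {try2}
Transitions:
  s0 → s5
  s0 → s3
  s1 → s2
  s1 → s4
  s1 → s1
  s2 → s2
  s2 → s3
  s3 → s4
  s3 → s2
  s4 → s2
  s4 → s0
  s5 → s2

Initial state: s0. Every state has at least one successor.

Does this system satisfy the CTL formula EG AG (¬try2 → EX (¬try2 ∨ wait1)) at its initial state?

Holds

States satisfying AG (¬try2 → EX (¬try2 ∨ wait1)): {s0, s1, s2, s3, s4, s5}.
States satisfying EG AG (¬try2 → EX (¬try2 ∨ wait1)): {s0, s1, s2, s3, s4, s5}.
s0 ∈ Sat(EG AG (¬try2 → EX (¬try2 ∨ wait1))).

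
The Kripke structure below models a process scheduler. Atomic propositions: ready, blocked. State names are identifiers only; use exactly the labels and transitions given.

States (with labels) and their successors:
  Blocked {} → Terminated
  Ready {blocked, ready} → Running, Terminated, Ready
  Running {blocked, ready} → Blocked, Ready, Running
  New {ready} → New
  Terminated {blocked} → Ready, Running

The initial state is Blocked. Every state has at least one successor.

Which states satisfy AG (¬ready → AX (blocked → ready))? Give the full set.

{New}

States satisfying ¬ready → AX (blocked → ready): {Ready, Running, New, Terminated}.
States satisfying AG (¬ready → AX (blocked → ready)): {New}.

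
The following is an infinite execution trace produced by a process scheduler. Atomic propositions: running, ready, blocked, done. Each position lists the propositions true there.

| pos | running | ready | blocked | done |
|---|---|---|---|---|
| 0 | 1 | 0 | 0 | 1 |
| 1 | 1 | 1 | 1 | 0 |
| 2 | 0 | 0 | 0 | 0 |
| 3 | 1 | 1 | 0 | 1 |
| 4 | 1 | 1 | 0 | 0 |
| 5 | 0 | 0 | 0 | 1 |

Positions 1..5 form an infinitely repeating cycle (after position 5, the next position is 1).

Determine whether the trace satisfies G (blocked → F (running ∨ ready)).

blocked → F (running ∨ ready) holds at every position 0..5, and those are all positions ever visited, so G (blocked → F (running ∨ ready)) holds.
Positions where blocked holds: 1.
Check F (running ∨ ready) at each: 1→ok.

Holds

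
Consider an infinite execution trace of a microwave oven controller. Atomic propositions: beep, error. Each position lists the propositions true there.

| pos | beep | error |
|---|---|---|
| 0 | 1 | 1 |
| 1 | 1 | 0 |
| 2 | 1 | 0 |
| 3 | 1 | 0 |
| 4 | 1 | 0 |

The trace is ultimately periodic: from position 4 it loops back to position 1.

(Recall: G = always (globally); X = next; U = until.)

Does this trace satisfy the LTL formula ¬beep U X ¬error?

Walking from position 0: X ¬error first holds at position 0, and ¬beep holds at every earlier position along the way, so ¬beep U X ¬error holds.

Holds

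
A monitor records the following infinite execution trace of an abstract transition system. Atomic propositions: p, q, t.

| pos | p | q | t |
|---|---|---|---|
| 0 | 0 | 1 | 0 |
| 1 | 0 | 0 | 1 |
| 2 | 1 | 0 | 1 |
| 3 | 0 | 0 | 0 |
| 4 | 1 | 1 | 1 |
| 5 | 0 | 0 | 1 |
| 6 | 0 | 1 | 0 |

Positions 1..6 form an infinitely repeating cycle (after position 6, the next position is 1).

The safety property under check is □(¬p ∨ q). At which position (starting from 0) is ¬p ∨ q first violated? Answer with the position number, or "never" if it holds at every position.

2

Check ¬p ∨ q at each position in order: 0 ✓, 1 ✓.
At position 2 the labels are {p, t}, so ¬p ∨ q is false there. This is the first violation.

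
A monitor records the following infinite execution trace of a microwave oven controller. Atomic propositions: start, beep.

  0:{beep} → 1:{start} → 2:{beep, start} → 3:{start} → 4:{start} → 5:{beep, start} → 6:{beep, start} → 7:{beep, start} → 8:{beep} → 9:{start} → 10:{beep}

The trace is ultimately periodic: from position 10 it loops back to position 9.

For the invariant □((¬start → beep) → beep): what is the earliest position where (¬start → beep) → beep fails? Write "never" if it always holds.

Check (¬start → beep) → beep at each position in order: 0 ✓.
At position 1 the labels are {start}, so (¬start → beep) → beep is false there. This is the first violation.

1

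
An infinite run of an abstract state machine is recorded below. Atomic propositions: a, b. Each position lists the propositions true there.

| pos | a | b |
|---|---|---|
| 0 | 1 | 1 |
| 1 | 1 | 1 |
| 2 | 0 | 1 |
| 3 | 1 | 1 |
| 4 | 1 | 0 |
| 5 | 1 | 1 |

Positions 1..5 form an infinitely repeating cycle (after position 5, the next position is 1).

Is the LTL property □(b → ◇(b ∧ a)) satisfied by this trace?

Satisfied

b → ◇(b ∧ a) holds at every position 0..5, and those are all positions ever visited, so □(b → ◇(b ∧ a)) holds.
Positions where b holds: 0, 1, 2, 3, 5.
Check ◇(b ∧ a) at each: 0→ok, 1→ok, 2→ok, 3→ok, 5→ok.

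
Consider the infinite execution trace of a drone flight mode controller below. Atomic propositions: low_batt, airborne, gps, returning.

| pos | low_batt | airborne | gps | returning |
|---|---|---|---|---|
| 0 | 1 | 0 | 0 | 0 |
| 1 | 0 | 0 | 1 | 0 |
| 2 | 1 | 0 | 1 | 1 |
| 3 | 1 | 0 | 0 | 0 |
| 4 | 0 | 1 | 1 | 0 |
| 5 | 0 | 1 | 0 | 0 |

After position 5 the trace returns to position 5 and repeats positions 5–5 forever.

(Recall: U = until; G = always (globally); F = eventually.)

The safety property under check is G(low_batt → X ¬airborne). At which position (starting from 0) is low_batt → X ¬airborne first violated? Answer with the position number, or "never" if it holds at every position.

Check low_batt → X ¬airborne at each position in order: 0 ✓, 1 ✓, 2 ✓.
At position 3 the labels are {low_batt} and the next position 4 has {airborne, gps}, so low_batt → X ¬airborne is false there. This is the first violation.

3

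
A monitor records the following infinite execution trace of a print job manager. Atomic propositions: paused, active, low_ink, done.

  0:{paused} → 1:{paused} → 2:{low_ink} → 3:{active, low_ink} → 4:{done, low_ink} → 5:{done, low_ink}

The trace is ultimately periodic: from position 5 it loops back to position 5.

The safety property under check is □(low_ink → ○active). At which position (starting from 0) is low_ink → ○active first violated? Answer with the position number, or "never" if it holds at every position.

3

Check low_ink → ○active at each position in order: 0 ✓, 1 ✓, 2 ✓.
At position 3 the labels are {active, low_ink} and the next position 4 has {done, low_ink}, so low_ink → ○active is false there. This is the first violation.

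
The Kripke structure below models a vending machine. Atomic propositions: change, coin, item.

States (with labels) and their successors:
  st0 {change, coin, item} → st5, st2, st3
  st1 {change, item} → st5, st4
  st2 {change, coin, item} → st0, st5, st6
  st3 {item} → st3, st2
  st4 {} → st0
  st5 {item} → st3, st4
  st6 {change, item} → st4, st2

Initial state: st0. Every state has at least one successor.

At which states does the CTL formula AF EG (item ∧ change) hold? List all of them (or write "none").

States satisfying EG (item ∧ change): {st0, st2, st6}.
States satisfying AF EG (item ∧ change): {st0, st2, st4, st6}.

{st0, st2, st4, st6}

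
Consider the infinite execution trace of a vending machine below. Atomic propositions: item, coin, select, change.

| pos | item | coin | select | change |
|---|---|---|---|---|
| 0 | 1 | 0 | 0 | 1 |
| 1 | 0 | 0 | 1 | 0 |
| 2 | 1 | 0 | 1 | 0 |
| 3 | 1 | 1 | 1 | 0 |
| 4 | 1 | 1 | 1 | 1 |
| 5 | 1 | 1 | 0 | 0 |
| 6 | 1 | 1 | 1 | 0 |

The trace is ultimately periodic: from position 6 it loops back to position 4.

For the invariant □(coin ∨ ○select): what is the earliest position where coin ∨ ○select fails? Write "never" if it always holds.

never

coin ∨ ○select holds at every position 0..6, and those are all the positions the trace ever visits, so the invariant □(coin ∨ ○select) is never violated.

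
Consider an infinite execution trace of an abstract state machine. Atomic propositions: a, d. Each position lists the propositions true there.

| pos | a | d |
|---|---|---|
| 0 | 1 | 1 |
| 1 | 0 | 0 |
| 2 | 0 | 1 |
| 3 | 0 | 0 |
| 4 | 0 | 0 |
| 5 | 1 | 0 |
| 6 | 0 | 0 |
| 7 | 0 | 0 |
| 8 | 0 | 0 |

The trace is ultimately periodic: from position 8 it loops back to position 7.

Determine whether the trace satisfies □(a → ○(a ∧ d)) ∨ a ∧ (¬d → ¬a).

a → ○(a ∧ d) must hold at every position from 0 onward. It fails at position 0, so □(a → ○(a ∧ d)) is false.
Positions where a holds: 0, 5.
Check ○(a ∧ d) at each: 0→fails, 5→fails.
At position 0: □(a → ○(a ∧ d)) is false; a ∧ (¬d → ¬a) is true; so □(a → ○(a ∧ d)) ∨ a ∧ (¬d → ¬a) is true.

Yes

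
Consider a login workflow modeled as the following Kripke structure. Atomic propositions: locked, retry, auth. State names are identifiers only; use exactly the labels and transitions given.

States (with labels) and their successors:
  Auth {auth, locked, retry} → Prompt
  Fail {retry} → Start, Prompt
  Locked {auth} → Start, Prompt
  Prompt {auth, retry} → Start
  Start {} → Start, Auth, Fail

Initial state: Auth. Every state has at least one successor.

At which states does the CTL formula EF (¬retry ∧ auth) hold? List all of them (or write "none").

{Locked}

States satisfying ¬retry ∧ auth: {Locked}.
States satisfying EF (¬retry ∧ auth): {Locked}.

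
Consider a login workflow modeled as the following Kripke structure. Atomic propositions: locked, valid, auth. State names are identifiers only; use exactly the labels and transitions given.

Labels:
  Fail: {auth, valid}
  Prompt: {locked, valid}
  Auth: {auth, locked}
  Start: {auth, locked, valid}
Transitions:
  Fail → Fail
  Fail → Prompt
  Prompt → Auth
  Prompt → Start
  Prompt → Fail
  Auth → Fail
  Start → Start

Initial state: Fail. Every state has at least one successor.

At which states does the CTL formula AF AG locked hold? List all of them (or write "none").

{Start}

States satisfying AG locked: {Start}.
States satisfying AF AG locked: {Start}.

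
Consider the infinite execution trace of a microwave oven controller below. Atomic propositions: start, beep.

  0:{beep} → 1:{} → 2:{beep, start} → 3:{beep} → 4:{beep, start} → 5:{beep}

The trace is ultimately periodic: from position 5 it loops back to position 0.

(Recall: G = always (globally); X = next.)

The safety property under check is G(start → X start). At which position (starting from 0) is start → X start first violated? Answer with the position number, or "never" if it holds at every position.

Check start → X start at each position in order: 0 ✓, 1 ✓.
At position 2 the labels are {beep, start} and the next position 3 has {beep}, so start → X start is false there. This is the first violation.

2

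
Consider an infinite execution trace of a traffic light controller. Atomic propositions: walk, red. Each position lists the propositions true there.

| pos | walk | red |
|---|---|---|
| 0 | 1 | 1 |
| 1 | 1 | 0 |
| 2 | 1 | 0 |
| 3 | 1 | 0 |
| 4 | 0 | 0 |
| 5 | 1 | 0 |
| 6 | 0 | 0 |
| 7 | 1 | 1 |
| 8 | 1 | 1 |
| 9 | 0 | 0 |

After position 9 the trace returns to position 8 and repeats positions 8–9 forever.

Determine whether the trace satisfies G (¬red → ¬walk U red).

Does not hold

¬red → ¬walk U red must hold at every position from 0 onward. It fails at position 1, so G (¬red → ¬walk U red) is false.
Positions where ¬red holds: 1, 2, 3, 4, 5, 6, 9.
Check ¬walk U red at each: 1→fails, 2→fails, 3→fails, 4→fails, 5→fails, 6→ok, 9→ok.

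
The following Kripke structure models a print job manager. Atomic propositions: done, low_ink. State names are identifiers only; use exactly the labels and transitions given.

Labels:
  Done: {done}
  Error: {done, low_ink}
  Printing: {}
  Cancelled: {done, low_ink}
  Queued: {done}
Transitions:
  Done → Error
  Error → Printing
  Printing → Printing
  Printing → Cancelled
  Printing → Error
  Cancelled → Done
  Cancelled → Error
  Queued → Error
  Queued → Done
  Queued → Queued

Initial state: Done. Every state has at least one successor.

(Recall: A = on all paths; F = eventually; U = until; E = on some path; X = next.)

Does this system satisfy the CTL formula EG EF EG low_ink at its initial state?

No

States satisfying EF EG low_ink: ∅.
States satisfying EG EF EG low_ink: ∅.
No suitable path/successor from Done witnesses the formula.
Done ∉ Sat(EG EF EG low_ink).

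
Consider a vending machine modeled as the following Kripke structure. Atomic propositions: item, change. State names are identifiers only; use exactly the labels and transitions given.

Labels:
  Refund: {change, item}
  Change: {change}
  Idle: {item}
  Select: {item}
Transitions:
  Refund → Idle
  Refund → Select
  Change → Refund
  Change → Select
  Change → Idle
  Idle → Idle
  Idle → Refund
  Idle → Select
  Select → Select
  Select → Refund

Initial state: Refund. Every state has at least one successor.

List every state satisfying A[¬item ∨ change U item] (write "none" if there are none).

{Refund, Change, Idle, Select}

States satisfying ¬item ∨ change: {Refund, Change}.
States satisfying item: {Refund, Idle, Select}.
States satisfying A[¬item ∨ change U item]: {Refund, Change, Idle, Select}.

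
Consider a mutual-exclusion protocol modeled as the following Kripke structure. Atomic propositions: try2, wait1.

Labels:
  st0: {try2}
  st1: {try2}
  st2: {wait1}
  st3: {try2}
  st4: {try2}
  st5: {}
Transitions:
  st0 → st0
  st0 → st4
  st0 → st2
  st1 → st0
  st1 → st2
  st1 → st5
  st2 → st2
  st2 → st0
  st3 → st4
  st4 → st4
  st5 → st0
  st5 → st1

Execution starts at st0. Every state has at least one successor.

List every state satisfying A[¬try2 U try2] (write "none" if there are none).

States satisfying ¬try2: {st2, st5}.
States satisfying try2: {st0, st1, st3, st4}.
States satisfying A[¬try2 U try2]: {st0, st1, st3, st4, st5}.

{st0, st1, st3, st4, st5}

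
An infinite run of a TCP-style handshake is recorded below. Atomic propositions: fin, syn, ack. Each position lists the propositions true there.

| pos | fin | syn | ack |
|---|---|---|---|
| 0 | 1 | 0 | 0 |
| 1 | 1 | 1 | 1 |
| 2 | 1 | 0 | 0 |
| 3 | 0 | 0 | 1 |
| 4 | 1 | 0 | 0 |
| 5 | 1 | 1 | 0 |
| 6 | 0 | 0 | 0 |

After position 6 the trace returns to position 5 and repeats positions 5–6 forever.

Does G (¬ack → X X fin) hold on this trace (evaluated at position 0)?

¬ack → X X fin must hold at every position from 0 onward. It fails at position 4, so G (¬ack → X X fin) is false.
Positions where ¬ack holds: 0, 2, 4, 5, 6.
Check X X fin at each: 0→ok, 2→ok, 4→fails, 5→ok, 6→fails.

Violated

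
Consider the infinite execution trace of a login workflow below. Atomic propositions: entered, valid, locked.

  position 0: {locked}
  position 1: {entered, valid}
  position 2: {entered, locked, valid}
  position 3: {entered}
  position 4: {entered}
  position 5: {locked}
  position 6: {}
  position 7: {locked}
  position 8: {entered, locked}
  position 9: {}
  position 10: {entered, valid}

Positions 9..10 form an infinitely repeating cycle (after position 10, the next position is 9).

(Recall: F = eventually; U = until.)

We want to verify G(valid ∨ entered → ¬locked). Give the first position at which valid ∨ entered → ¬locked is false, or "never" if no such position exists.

2

Check valid ∨ entered → ¬locked at each position in order: 0 ✓, 1 ✓.
At position 2 the labels are {entered, locked, valid}, so valid ∨ entered → ¬locked is false there. This is the first violation.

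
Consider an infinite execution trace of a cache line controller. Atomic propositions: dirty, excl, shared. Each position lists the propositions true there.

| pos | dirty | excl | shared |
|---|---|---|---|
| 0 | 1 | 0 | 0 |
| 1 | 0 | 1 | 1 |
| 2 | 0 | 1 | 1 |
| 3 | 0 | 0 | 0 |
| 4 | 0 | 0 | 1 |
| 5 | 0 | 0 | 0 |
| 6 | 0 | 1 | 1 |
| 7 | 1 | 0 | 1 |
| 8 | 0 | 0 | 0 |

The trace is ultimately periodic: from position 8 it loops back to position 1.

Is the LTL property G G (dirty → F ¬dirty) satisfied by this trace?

Holds

G (dirty → F ¬dirty) holds at every position 0..8, and those are all positions ever visited, so G G (dirty → F ¬dirty) holds.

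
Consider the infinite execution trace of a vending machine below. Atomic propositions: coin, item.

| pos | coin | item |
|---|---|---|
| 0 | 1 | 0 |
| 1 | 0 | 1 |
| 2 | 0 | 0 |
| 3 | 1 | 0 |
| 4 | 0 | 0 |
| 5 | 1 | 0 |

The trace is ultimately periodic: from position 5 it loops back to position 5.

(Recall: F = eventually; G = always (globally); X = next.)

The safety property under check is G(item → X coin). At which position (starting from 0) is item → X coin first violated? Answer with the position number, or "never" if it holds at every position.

Check item → X coin at each position in order: 0 ✓.
At position 1 the labels are {item} and the next position 2 has {}, so item → X coin is false there. This is the first violation.

1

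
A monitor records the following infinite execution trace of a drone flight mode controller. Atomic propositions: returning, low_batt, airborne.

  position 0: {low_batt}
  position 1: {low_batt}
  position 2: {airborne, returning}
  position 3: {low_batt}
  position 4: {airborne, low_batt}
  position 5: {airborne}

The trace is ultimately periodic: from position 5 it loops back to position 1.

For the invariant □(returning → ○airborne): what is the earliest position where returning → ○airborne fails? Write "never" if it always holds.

Check returning → ○airborne at each position in order: 0 ✓, 1 ✓.
At position 2 the labels are {airborne, returning} and the next position 3 has {low_batt}, so returning → ○airborne is false there. This is the first violation.

2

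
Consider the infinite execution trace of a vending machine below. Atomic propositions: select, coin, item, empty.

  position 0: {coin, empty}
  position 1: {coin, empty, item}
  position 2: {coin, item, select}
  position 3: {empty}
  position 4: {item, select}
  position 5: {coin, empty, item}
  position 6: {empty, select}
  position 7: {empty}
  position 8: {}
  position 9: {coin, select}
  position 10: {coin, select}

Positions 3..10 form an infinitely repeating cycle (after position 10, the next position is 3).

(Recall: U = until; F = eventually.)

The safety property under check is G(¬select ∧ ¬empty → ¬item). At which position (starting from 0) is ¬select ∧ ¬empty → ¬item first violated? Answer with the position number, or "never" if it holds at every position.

¬select ∧ ¬empty → ¬item holds at every position 0..10, and those are all the positions the trace ever visits, so the invariant G(¬select ∧ ¬empty → ¬item) is never violated.

never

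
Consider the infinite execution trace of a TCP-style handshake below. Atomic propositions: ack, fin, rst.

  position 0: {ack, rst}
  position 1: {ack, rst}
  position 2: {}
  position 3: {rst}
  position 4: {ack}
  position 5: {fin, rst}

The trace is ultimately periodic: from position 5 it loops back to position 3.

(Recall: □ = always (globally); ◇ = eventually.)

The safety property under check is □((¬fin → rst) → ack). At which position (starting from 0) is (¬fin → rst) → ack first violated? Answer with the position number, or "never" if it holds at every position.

Check (¬fin → rst) → ack at each position in order: 0 ✓, 1 ✓, 2 ✓.
At position 3 the labels are {rst}, so (¬fin → rst) → ack is false there. This is the first violation.

3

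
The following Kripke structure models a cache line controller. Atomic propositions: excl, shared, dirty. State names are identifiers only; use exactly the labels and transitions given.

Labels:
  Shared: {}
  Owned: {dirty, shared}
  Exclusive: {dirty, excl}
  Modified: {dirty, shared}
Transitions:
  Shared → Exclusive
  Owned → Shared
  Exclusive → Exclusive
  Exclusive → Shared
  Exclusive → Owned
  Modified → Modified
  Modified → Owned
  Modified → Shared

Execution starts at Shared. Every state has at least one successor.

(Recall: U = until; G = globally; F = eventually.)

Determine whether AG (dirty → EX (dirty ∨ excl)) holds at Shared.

No

States satisfying dirty → EX (dirty ∨ excl): {Shared, Exclusive, Modified}.
States satisfying AG (dirty → EX (dirty ∨ excl)): ∅.
Owned is reachable from Shared and violates dirty → EX (dirty ∨ excl), so AG fails at Shared.
Shared ∉ Sat(AG (dirty → EX (dirty ∨ excl))).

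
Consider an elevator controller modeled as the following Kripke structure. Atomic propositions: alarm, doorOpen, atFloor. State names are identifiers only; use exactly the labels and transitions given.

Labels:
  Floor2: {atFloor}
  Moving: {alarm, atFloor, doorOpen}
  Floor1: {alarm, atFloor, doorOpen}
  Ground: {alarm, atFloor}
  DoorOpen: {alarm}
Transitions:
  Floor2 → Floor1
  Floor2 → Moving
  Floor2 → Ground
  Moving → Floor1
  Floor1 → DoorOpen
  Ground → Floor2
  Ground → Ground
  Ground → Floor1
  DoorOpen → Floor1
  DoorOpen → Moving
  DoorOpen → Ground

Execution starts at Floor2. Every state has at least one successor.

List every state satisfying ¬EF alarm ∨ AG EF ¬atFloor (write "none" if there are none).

States satisfying alarm: {Moving, Floor1, Ground, DoorOpen}.
States satisfying EF alarm: {Floor2, Moving, Floor1, Ground, DoorOpen}.
States satisfying ¬EF alarm: ∅.
States satisfying EF ¬atFloor: {Floor2, Moving, Floor1, Ground, DoorOpen}.
States satisfying AG EF ¬atFloor: {Floor2, Moving, Floor1, Ground, DoorOpen}.
States satisfying ¬EF alarm ∨ AG EF ¬atFloor: {Floor2, Moving, Floor1, Ground, DoorOpen}.

{Floor2, Moving, Floor1, Ground, DoorOpen}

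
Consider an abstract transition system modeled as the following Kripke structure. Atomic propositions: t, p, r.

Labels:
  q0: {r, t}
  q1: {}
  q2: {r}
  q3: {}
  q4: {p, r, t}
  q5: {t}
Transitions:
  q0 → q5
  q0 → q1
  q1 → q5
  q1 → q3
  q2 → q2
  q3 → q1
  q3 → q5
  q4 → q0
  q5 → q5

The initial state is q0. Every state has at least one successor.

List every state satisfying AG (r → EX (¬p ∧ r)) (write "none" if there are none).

States satisfying r → EX (¬p ∧ r): {q1, q2, q3, q4, q5}.
States satisfying AG (r → EX (¬p ∧ r)): {q1, q2, q3, q5}.

{q1, q2, q3, q5}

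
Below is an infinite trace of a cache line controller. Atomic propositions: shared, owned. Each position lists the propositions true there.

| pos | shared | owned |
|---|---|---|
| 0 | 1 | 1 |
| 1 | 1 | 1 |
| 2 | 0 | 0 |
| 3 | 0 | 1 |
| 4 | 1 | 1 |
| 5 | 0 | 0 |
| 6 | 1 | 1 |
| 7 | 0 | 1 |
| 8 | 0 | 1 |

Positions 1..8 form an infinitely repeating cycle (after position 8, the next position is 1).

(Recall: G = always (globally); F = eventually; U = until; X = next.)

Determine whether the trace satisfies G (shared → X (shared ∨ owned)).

Does not hold

shared → X (shared ∨ owned) must hold at every position from 0 onward. It fails at position 1, so G (shared → X (shared ∨ owned)) is false.
Positions where shared holds: 0, 1, 4, 6.
Check X (shared ∨ owned) at each: 0→ok, 1→fails, 4→fails, 6→ok.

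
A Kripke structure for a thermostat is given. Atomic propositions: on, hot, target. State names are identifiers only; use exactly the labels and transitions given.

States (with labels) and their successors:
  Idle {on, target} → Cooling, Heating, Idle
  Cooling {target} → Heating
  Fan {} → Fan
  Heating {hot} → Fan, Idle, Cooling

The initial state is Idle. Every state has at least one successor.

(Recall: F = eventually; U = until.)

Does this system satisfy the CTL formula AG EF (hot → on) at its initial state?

Yes

States satisfying EF (hot → on): {Idle, Cooling, Fan, Heating}.
States satisfying AG EF (hot → on): {Idle, Cooling, Fan, Heating}.
Every state reachable from Idle satisfies EF (hot → on).
Idle ∈ Sat(AG EF (hot → on)).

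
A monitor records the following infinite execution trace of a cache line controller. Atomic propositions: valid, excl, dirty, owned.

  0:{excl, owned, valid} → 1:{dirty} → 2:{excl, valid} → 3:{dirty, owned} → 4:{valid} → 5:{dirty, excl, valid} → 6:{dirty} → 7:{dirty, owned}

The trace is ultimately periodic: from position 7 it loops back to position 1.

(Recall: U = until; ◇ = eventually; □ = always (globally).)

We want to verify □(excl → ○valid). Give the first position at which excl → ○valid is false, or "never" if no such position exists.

0

At position 0 the labels are {excl, owned, valid} and the next position 1 has {dirty}, so excl → ○valid is false there. This is the first violation.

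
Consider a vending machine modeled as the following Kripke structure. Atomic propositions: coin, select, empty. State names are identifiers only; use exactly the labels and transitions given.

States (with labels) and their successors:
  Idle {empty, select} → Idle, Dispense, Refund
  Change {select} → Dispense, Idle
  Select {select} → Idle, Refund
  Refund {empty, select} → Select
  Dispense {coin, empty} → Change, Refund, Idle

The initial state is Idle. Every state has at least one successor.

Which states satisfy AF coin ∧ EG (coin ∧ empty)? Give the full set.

none

States satisfying coin: {Dispense}.
States satisfying AF coin: {Dispense}.
States satisfying coin ∧ empty: {Dispense}.
States satisfying EG (coin ∧ empty): ∅.
States satisfying AF coin ∧ EG (coin ∧ empty): ∅.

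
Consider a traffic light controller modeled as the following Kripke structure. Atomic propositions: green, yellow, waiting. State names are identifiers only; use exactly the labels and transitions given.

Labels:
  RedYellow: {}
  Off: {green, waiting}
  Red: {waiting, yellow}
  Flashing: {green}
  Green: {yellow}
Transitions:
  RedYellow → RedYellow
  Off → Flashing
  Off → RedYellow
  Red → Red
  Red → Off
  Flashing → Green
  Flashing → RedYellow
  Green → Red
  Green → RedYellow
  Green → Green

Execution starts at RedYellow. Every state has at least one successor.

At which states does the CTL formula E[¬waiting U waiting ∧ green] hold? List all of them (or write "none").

{Off}

States satisfying ¬waiting: {RedYellow, Flashing, Green}.
States satisfying waiting ∧ green: {Off}.
States satisfying E[¬waiting U waiting ∧ green]: {Off}.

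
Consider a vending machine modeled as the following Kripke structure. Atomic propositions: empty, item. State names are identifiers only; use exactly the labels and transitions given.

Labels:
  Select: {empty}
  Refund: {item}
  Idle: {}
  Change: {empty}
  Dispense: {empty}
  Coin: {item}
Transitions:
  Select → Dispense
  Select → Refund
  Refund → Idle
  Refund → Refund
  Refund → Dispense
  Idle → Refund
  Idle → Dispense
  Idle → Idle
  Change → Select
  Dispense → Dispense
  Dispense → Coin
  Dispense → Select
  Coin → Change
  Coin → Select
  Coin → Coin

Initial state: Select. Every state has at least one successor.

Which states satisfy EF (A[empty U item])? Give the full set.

{Select, Refund, Idle, Change, Dispense, Coin}

States satisfying A[empty U item]: {Refund, Coin}.
States satisfying EF (A[empty U item]): {Select, Refund, Idle, Change, Dispense, Coin}.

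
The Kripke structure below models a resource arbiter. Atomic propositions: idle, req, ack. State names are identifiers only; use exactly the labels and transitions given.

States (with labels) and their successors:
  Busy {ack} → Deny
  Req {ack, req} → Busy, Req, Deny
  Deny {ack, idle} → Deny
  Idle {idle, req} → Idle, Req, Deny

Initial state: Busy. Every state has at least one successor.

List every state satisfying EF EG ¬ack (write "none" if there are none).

{Idle}

States satisfying EG ¬ack: {Idle}.
States satisfying EF EG ¬ack: {Idle}.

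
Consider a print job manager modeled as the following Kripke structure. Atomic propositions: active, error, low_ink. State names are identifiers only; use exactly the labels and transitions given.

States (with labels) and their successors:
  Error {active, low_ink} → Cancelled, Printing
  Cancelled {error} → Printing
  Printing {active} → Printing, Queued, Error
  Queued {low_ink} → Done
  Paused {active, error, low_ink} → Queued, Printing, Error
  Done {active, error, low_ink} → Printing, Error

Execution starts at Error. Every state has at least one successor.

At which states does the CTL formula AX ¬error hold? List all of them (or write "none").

States satisfying ¬error: {Error, Printing, Queued}.
States satisfying AX ¬error: {Cancelled, Printing, Paused, Done}.

{Cancelled, Printing, Paused, Done}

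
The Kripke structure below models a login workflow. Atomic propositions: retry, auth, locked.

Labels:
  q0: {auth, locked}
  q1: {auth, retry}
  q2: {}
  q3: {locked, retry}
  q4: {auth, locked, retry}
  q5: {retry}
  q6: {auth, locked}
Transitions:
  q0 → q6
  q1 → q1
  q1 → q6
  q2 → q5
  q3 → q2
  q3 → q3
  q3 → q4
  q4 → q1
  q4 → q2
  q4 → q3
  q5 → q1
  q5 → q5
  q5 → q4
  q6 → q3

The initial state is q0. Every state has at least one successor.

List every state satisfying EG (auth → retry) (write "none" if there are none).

States satisfying auth → retry: {q1, q2, q3, q4, q5}.
States satisfying EG (auth → retry): {q1, q2, q3, q4, q5}.

{q1, q2, q3, q4, q5}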